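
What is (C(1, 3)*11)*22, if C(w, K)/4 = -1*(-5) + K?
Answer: 7744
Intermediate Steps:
C(w, K) = 20 + 4*K (C(w, K) = 4*(-1*(-5) + K) = 4*(5 + K) = 20 + 4*K)
(C(1, 3)*11)*22 = ((20 + 4*3)*11)*22 = ((20 + 12)*11)*22 = (32*11)*22 = 352*22 = 7744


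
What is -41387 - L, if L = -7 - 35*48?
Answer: -39700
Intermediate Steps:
L = -1687 (L = -7 - 1680 = -1687)
-41387 - L = -41387 - 1*(-1687) = -41387 + 1687 = -39700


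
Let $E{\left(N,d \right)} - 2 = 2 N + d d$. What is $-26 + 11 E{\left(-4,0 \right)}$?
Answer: $-92$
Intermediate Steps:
$E{\left(N,d \right)} = 2 + d^{2} + 2 N$ ($E{\left(N,d \right)} = 2 + \left(2 N + d d\right) = 2 + \left(2 N + d^{2}\right) = 2 + \left(d^{2} + 2 N\right) = 2 + d^{2} + 2 N$)
$-26 + 11 E{\left(-4,0 \right)} = -26 + 11 \left(2 + 0^{2} + 2 \left(-4\right)\right) = -26 + 11 \left(2 + 0 - 8\right) = -26 + 11 \left(-6\right) = -26 - 66 = -92$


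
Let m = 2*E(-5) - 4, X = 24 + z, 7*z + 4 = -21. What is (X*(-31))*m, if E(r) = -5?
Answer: 8866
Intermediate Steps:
z = -25/7 (z = -4/7 + (⅐)*(-21) = -4/7 - 3 = -25/7 ≈ -3.5714)
X = 143/7 (X = 24 - 25/7 = 143/7 ≈ 20.429)
m = -14 (m = 2*(-5) - 4 = -10 - 4 = -14)
(X*(-31))*m = ((143/7)*(-31))*(-14) = -4433/7*(-14) = 8866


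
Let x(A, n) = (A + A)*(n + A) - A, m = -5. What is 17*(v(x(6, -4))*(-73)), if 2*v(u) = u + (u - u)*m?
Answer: -11169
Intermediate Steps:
x(A, n) = -A + 2*A*(A + n) (x(A, n) = (2*A)*(A + n) - A = 2*A*(A + n) - A = -A + 2*A*(A + n))
v(u) = u/2 (v(u) = (u + (u - u)*(-5))/2 = (u + 0*(-5))/2 = (u + 0)/2 = u/2)
17*(v(x(6, -4))*(-73)) = 17*(((6*(-1 + 2*6 + 2*(-4)))/2)*(-73)) = 17*(((6*(-1 + 12 - 8))/2)*(-73)) = 17*(((6*3)/2)*(-73)) = 17*(((½)*18)*(-73)) = 17*(9*(-73)) = 17*(-657) = -11169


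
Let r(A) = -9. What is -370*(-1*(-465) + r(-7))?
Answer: -168720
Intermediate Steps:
-370*(-1*(-465) + r(-7)) = -370*(-1*(-465) - 9) = -370*(465 - 9) = -370*456 = -168720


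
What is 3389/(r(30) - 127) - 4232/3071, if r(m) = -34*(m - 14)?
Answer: -13247291/2060641 ≈ -6.4287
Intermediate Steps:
r(m) = 476 - 34*m (r(m) = -34*(-14 + m) = 476 - 34*m)
3389/(r(30) - 127) - 4232/3071 = 3389/((476 - 34*30) - 127) - 4232/3071 = 3389/((476 - 1020) - 127) - 4232*1/3071 = 3389/(-544 - 127) - 4232/3071 = 3389/(-671) - 4232/3071 = 3389*(-1/671) - 4232/3071 = -3389/671 - 4232/3071 = -13247291/2060641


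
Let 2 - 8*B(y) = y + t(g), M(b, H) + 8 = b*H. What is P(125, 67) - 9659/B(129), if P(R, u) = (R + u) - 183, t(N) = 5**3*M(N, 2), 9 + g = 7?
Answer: -64915/1373 ≈ -47.280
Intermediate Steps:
M(b, H) = -8 + H*b (M(b, H) = -8 + b*H = -8 + H*b)
g = -2 (g = -9 + 7 = -2)
t(N) = -1000 + 250*N (t(N) = 5**3*(-8 + 2*N) = 125*(-8 + 2*N) = -1000 + 250*N)
P(R, u) = -183 + R + u
B(y) = 751/4 - y/8 (B(y) = 1/4 - (y + (-1000 + 250*(-2)))/8 = 1/4 - (y + (-1000 - 500))/8 = 1/4 - (y - 1500)/8 = 1/4 - (-1500 + y)/8 = 1/4 + (375/2 - y/8) = 751/4 - y/8)
P(125, 67) - 9659/B(129) = (-183 + 125 + 67) - 9659/(751/4 - 1/8*129) = 9 - 9659/(751/4 - 129/8) = 9 - 9659/1373/8 = 9 - 9659*8/1373 = 9 - 1*77272/1373 = 9 - 77272/1373 = -64915/1373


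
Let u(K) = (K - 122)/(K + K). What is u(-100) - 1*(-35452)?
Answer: 3545311/100 ≈ 35453.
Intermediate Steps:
u(K) = (-122 + K)/(2*K) (u(K) = (-122 + K)/((2*K)) = (-122 + K)*(1/(2*K)) = (-122 + K)/(2*K))
u(-100) - 1*(-35452) = (½)*(-122 - 100)/(-100) - 1*(-35452) = (½)*(-1/100)*(-222) + 35452 = 111/100 + 35452 = 3545311/100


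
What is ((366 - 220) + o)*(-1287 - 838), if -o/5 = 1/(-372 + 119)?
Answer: -78503875/253 ≈ -3.1029e+5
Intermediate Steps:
o = 5/253 (o = -5/(-372 + 119) = -5/(-253) = -5*(-1/253) = 5/253 ≈ 0.019763)
((366 - 220) + o)*(-1287 - 838) = ((366 - 220) + 5/253)*(-1287 - 838) = (146 + 5/253)*(-2125) = (36943/253)*(-2125) = -78503875/253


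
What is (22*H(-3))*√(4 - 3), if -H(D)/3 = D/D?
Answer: -66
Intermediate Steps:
H(D) = -3 (H(D) = -3*D/D = -3*1 = -3)
(22*H(-3))*√(4 - 3) = (22*(-3))*√(4 - 3) = -66*√1 = -66*1 = -66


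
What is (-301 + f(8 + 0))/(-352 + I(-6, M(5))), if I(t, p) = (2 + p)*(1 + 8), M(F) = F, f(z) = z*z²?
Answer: -211/289 ≈ -0.73010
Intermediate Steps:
f(z) = z³
I(t, p) = 18 + 9*p (I(t, p) = (2 + p)*9 = 18 + 9*p)
(-301 + f(8 + 0))/(-352 + I(-6, M(5))) = (-301 + (8 + 0)³)/(-352 + (18 + 9*5)) = (-301 + 8³)/(-352 + (18 + 45)) = (-301 + 512)/(-352 + 63) = 211/(-289) = 211*(-1/289) = -211/289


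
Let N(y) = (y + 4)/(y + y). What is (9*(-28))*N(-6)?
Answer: -42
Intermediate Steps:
N(y) = (4 + y)/(2*y) (N(y) = (4 + y)/((2*y)) = (4 + y)*(1/(2*y)) = (4 + y)/(2*y))
(9*(-28))*N(-6) = (9*(-28))*((½)*(4 - 6)/(-6)) = -126*(-1)*(-2)/6 = -252*⅙ = -42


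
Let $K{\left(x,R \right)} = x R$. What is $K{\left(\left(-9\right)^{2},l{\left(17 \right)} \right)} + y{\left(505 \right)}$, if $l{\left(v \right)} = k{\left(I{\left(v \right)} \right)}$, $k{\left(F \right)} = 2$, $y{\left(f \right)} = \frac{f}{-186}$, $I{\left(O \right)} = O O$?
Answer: $\frac{29627}{186} \approx 159.28$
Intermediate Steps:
$I{\left(O \right)} = O^{2}$
$y{\left(f \right)} = - \frac{f}{186}$ ($y{\left(f \right)} = f \left(- \frac{1}{186}\right) = - \frac{f}{186}$)
$l{\left(v \right)} = 2$
$K{\left(x,R \right)} = R x$
$K{\left(\left(-9\right)^{2},l{\left(17 \right)} \right)} + y{\left(505 \right)} = 2 \left(-9\right)^{2} - \frac{505}{186} = 2 \cdot 81 - \frac{505}{186} = 162 - \frac{505}{186} = \frac{29627}{186}$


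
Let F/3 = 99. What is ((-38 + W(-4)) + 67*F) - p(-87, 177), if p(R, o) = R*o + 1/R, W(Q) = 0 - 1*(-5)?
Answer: 3068056/87 ≈ 35265.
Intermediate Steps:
W(Q) = 5 (W(Q) = 0 + 5 = 5)
F = 297 (F = 3*99 = 297)
p(R, o) = 1/R + R*o
((-38 + W(-4)) + 67*F) - p(-87, 177) = ((-38 + 5) + 67*297) - (1/(-87) - 87*177) = (-33 + 19899) - (-1/87 - 15399) = 19866 - 1*(-1339714/87) = 19866 + 1339714/87 = 3068056/87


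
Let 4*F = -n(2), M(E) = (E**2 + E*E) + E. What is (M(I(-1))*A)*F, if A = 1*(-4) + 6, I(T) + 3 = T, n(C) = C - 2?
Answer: 0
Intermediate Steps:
n(C) = -2 + C
I(T) = -3 + T
M(E) = E + 2*E**2 (M(E) = (E**2 + E**2) + E = 2*E**2 + E = E + 2*E**2)
A = 2 (A = -4 + 6 = 2)
F = 0 (F = (-(-2 + 2))/4 = (-1*0)/4 = (1/4)*0 = 0)
(M(I(-1))*A)*F = (((-3 - 1)*(1 + 2*(-3 - 1)))*2)*0 = (-4*(1 + 2*(-4))*2)*0 = (-4*(1 - 8)*2)*0 = (-4*(-7)*2)*0 = (28*2)*0 = 56*0 = 0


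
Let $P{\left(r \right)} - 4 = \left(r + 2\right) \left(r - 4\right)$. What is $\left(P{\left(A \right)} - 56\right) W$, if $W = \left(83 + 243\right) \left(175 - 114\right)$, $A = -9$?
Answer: $775554$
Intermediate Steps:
$P{\left(r \right)} = 4 + \left(-4 + r\right) \left(2 + r\right)$ ($P{\left(r \right)} = 4 + \left(r + 2\right) \left(r - 4\right) = 4 + \left(2 + r\right) \left(-4 + r\right) = 4 + \left(-4 + r\right) \left(2 + r\right)$)
$W = 19886$ ($W = 326 \cdot 61 = 19886$)
$\left(P{\left(A \right)} - 56\right) W = \left(\left(-4 + \left(-9\right)^{2} - -18\right) - 56\right) 19886 = \left(\left(-4 + 81 + 18\right) - 56\right) 19886 = \left(95 - 56\right) 19886 = 39 \cdot 19886 = 775554$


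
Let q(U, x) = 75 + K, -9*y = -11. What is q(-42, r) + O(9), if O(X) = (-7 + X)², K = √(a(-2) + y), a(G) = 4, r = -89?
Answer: 79 + √47/3 ≈ 81.285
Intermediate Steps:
y = 11/9 (y = -⅑*(-11) = 11/9 ≈ 1.2222)
K = √47/3 (K = √(4 + 11/9) = √(47/9) = √47/3 ≈ 2.2852)
q(U, x) = 75 + √47/3
q(-42, r) + O(9) = (75 + √47/3) + (-7 + 9)² = (75 + √47/3) + 2² = (75 + √47/3) + 4 = 79 + √47/3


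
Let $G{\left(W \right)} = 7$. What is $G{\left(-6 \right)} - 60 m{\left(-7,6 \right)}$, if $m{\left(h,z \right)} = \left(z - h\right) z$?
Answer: $-4673$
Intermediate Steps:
$m{\left(h,z \right)} = z \left(z - h\right)$
$G{\left(-6 \right)} - 60 m{\left(-7,6 \right)} = 7 - 60 \cdot 6 \left(6 - -7\right) = 7 - 60 \cdot 6 \left(6 + 7\right) = 7 - 60 \cdot 6 \cdot 13 = 7 - 4680 = -4673$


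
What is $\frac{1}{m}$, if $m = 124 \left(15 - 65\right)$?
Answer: $- \frac{1}{6200} \approx -0.00016129$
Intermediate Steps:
$m = -6200$ ($m = 124 \left(-50\right) = -6200$)
$\frac{1}{m} = \frac{1}{-6200} = - \frac{1}{6200}$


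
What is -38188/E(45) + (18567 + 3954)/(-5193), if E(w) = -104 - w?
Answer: 64984885/257919 ≈ 251.96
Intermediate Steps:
-38188/E(45) + (18567 + 3954)/(-5193) = -38188/(-104 - 1*45) + (18567 + 3954)/(-5193) = -38188/(-104 - 45) + 22521*(-1/5193) = -38188/(-149) - 7507/1731 = -38188*(-1/149) - 7507/1731 = 38188/149 - 7507/1731 = 64984885/257919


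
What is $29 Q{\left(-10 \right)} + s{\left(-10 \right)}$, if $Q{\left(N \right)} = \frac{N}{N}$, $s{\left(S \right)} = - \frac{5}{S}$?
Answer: $\frac{59}{2} \approx 29.5$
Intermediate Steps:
$Q{\left(N \right)} = 1$
$29 Q{\left(-10 \right)} + s{\left(-10 \right)} = 29 \cdot 1 - \frac{5}{-10} = 29 - - \frac{1}{2} = 29 + \frac{1}{2} = \frac{59}{2}$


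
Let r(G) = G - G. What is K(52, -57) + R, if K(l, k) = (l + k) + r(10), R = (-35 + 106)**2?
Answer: 5036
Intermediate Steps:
r(G) = 0
R = 5041 (R = 71**2 = 5041)
K(l, k) = k + l (K(l, k) = (l + k) + 0 = (k + l) + 0 = k + l)
K(52, -57) + R = (-57 + 52) + 5041 = -5 + 5041 = 5036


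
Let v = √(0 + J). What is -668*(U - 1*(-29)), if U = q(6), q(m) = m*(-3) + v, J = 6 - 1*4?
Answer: -7348 - 668*√2 ≈ -8292.7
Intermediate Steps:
J = 2 (J = 6 - 4 = 2)
v = √2 (v = √(0 + 2) = √2 ≈ 1.4142)
q(m) = √2 - 3*m (q(m) = m*(-3) + √2 = -3*m + √2 = √2 - 3*m)
U = -18 + √2 (U = √2 - 3*6 = √2 - 18 = -18 + √2 ≈ -16.586)
-668*(U - 1*(-29)) = -668*((-18 + √2) - 1*(-29)) = -668*((-18 + √2) + 29) = -668*(11 + √2) = -7348 - 668*√2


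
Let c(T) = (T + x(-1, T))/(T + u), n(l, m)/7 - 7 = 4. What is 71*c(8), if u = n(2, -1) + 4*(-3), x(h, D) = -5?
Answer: 213/73 ≈ 2.9178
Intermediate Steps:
n(l, m) = 77 (n(l, m) = 49 + 7*4 = 49 + 28 = 77)
u = 65 (u = 77 + 4*(-3) = 77 - 12 = 65)
c(T) = (-5 + T)/(65 + T) (c(T) = (T - 5)/(T + 65) = (-5 + T)/(65 + T))
71*c(8) = 71*((-5 + 8)/(65 + 8)) = 71*(3/73) = 213/73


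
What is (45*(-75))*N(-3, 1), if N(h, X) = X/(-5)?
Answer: 675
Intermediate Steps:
N(h, X) = -X/5 (N(h, X) = X*(-⅕) = -X/5)
(45*(-75))*N(-3, 1) = (45*(-75))*(-⅕*1) = -3375*(-⅕) = 675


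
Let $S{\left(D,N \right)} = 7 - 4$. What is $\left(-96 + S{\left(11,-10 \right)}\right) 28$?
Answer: $-2604$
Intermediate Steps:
$S{\left(D,N \right)} = 3$
$\left(-96 + S{\left(11,-10 \right)}\right) 28 = \left(-96 + 3\right) 28 = \left(-93\right) 28 = -2604$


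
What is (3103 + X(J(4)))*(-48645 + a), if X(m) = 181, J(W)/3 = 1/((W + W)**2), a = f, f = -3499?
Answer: -171240896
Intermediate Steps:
a = -3499
J(W) = 3/(4*W**2) (J(W) = 3/((W + W)**2) = 3/((2*W)**2) = 3/((4*W**2)) = 3*(1/(4*W**2)) = 3/(4*W**2))
(3103 + X(J(4)))*(-48645 + a) = (3103 + 181)*(-48645 - 3499) = 3284*(-52144) = -171240896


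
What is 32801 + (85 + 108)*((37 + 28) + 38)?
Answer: 52680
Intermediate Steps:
32801 + (85 + 108)*((37 + 28) + 38) = 32801 + 193*(65 + 38) = 32801 + 193*103 = 32801 + 19879 = 52680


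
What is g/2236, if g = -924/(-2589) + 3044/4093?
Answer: 971904/1974532781 ≈ 0.00049222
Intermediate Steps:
g = 3887616/3532259 (g = -924*(-1/2589) + 3044*(1/4093) = 308/863 + 3044/4093 = 3887616/3532259 ≈ 1.1006)
g/2236 = (3887616/3532259)/2236 = (3887616/3532259)*(1/2236) = 971904/1974532781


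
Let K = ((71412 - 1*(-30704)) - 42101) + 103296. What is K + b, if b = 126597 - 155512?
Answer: 134396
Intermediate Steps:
b = -28915
K = 163311 (K = ((71412 + 30704) - 42101) + 103296 = (102116 - 42101) + 103296 = 60015 + 103296 = 163311)
K + b = 163311 - 28915 = 134396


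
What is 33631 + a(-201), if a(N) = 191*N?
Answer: -4760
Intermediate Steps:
33631 + a(-201) = 33631 + 191*(-201) = 33631 - 38391 = -4760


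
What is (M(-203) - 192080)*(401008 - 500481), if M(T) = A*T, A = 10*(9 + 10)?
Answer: 22943447450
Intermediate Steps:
A = 190 (A = 10*19 = 190)
M(T) = 190*T
(M(-203) - 192080)*(401008 - 500481) = (190*(-203) - 192080)*(401008 - 500481) = (-38570 - 192080)*(-99473) = -230650*(-99473) = 22943447450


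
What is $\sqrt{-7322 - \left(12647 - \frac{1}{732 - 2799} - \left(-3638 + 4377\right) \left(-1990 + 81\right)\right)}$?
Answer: $\frac{i \sqrt{6112735464147}}{2067} \approx 1196.1 i$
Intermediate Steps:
$\sqrt{-7322 - \left(12647 - \frac{1}{732 - 2799} - \left(-3638 + 4377\right) \left(-1990 + 81\right)\right)} = \sqrt{-7322 + \left(\left(\frac{1}{-2067} - 12647\right) + 739 \left(-1909\right)\right)} = \sqrt{-7322 - \frac{2942163667}{2067}} = \sqrt{- \frac{2957298241}{2067}} = \frac{i \sqrt{6112735464147}}{2067}$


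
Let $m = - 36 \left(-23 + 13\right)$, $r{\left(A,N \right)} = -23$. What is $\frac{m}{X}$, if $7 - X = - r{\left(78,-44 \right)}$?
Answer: $- \frac{45}{2} \approx -22.5$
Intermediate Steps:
$X = -16$ ($X = 7 - \left(-1\right) \left(-23\right) = 7 - 23 = -16$)
$m = 360$ ($m = \left(-36\right) \left(-10\right) = 360$)
$\frac{m}{X} = \frac{360}{-16} = 360 \left(- \frac{1}{16}\right) = - \frac{45}{2}$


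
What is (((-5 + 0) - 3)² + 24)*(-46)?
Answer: -4048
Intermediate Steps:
(((-5 + 0) - 3)² + 24)*(-46) = ((-5 - 3)² + 24)*(-46) = ((-8)² + 24)*(-46) = (64 + 24)*(-46) = 88*(-46) = -4048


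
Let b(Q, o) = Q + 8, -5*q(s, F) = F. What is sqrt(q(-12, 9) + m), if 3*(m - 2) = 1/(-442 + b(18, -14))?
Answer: sqrt(484770)/1560 ≈ 0.44632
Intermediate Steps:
q(s, F) = -F/5
b(Q, o) = 8 + Q
m = 2495/1248 (m = 2 + 1/(3*(-442 + (8 + 18))) = 2 + 1/(3*(-442 + 26)) = 2 + (1/3)/(-416) = 2 + (1/3)*(-1/416) = 2 - 1/1248 = 2495/1248 ≈ 1.9992)
sqrt(q(-12, 9) + m) = sqrt(-1/5*9 + 2495/1248) = sqrt(-9/5 + 2495/1248) = sqrt(1243/6240) = sqrt(484770)/1560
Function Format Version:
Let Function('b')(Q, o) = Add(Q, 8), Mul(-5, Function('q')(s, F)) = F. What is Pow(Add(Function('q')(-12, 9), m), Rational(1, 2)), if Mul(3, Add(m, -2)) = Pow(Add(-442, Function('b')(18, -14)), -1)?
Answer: Mul(Rational(1, 1560), Pow(484770, Rational(1, 2))) ≈ 0.44632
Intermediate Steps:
Function('q')(s, F) = Mul(Rational(-1, 5), F)
Function('b')(Q, o) = Add(8, Q)
m = Rational(2495, 1248) (m = Add(2, Mul(Rational(1, 3), Pow(Add(-442, Add(8, 18)), -1))) = Add(2, Mul(Rational(1, 3), Pow(Add(-442, 26), -1))) = Add(2, Mul(Rational(1, 3), Pow(-416, -1))) = Add(2, Mul(Rational(1, 3), Rational(-1, 416))) = Add(2, Rational(-1, 1248)) = Rational(2495, 1248) ≈ 1.9992)
Pow(Add(Function('q')(-12, 9), m), Rational(1, 2)) = Pow(Add(Mul(Rational(-1, 5), 9), Rational(2495, 1248)), Rational(1, 2)) = Pow(Add(Rational(-9, 5), Rational(2495, 1248)), Rational(1, 2)) = Pow(Rational(1243, 6240), Rational(1, 2)) = Mul(Rational(1, 1560), Pow(484770, Rational(1, 2)))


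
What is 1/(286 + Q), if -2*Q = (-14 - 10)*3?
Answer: 1/322 ≈ 0.0031056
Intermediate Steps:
Q = 36 (Q = -(-14 - 10)*3/2 = -(-12)*3 = -½*(-72) = 36)
1/(286 + Q) = 1/(286 + 36) = 1/322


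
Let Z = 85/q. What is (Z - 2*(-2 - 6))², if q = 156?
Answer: 6661561/24336 ≈ 273.73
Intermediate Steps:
Z = 85/156 ≈ 0.54487
(Z - 2*(-2 - 6))² = (85/156 - 2*(-2 - 6))² = (85/156 - 2*(-8))² = (85/156 + 16)² = (2581/156)² = 6661561/24336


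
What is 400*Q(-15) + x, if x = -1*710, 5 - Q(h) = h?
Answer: 7290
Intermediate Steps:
Q(h) = 5 - h
x = -710
400*Q(-15) + x = 400*(5 - 1*(-15)) - 710 = 400*(5 + 15) - 710 = 400*20 - 710 = 8000 - 710 = 7290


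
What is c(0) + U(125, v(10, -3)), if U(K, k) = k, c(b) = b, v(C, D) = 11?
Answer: 11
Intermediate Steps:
c(0) + U(125, v(10, -3)) = 0 + 11 = 11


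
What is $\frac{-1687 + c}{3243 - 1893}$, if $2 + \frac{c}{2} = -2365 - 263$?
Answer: $- \frac{6947}{1350} \approx -5.1459$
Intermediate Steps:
$c = -5260$ ($c = -4 + 2 \left(-2365 - 263\right) = -4 + 2 \left(-2628\right) = -4 - 5256 = -5260$)
$\frac{-1687 + c}{3243 - 1893} = \frac{-1687 - 5260}{3243 - 1893} = - \frac{6947}{1350}$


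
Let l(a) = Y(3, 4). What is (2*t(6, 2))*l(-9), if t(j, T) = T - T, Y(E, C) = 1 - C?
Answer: 0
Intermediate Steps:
l(a) = -3 (l(a) = 1 - 1*4 = 1 - 4 = -3)
t(j, T) = 0
(2*t(6, 2))*l(-9) = (2*0)*(-3) = 0*(-3) = 0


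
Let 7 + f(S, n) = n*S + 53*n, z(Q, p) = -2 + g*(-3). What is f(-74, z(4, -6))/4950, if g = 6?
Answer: 413/4950 ≈ 0.083434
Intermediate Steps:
z(Q, p) = -20 (z(Q, p) = -2 + 6*(-3) = -2 - 18 = -20)
f(S, n) = -7 + 53*n + S*n (f(S, n) = -7 + (n*S + 53*n) = -7 + (S*n + 53*n) = -7 + (53*n + S*n) = -7 + 53*n + S*n)
f(-74, z(4, -6))/4950 = (-7 + 53*(-20) - 74*(-20))/4950 = (-7 - 1060 + 1480)*(1/4950) = 413*(1/4950) = 413/4950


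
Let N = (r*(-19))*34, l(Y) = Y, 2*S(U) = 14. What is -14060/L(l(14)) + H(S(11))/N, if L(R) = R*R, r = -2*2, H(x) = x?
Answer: -9082417/126616 ≈ -71.732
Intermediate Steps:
S(U) = 7 (S(U) = (1/2)*14 = 7)
r = -4
L(R) = R**2
N = 2584 (N = -4*(-19)*34 = 76*34 = 2584)
-14060/L(l(14)) + H(S(11))/N = -14060/(14**2) + 7/2584 = -14060/196 + 7*(1/2584) = -14060*1/196 + 7/2584 = -3515/49 + 7/2584 = -9082417/126616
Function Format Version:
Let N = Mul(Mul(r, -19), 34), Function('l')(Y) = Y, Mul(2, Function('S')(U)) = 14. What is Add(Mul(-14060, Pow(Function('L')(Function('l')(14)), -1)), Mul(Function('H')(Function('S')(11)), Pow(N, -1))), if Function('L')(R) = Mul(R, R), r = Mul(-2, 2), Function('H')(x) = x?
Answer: Rational(-9082417, 126616) ≈ -71.732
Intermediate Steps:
Function('S')(U) = 7 (Function('S')(U) = Mul(Rational(1, 2), 14) = 7)
r = -4
Function('L')(R) = Pow(R, 2)
N = 2584 (N = Mul(Mul(-4, -19), 34) = Mul(76, 34) = 2584)
Add(Mul(-14060, Pow(Function('L')(Function('l')(14)), -1)), Mul(Function('H')(Function('S')(11)), Pow(N, -1))) = Add(Mul(-14060, Pow(Pow(14, 2), -1)), Mul(7, Pow(2584, -1))) = Add(Mul(-14060, Pow(196, -1)), Mul(7, Rational(1, 2584))) = Add(Mul(-14060, Rational(1, 196)), Rational(7, 2584)) = Add(Rational(-3515, 49), Rational(7, 2584)) = Rational(-9082417, 126616)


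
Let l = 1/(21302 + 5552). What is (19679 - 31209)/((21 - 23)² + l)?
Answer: -309626620/107417 ≈ -2882.5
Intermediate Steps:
l = 1/26854 ≈ 3.7238e-5
(19679 - 31209)/((21 - 23)² + l) = (19679 - 31209)/((21 - 23)² + 1/26854) = -11530/((-2)² + 1/26854) = -11530/(4 + 1/26854) = -11530/107417/26854 = -11530*26854/107417 = -309626620/107417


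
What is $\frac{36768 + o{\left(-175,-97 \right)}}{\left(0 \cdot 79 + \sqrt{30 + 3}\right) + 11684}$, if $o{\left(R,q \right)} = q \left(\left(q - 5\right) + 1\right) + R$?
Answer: $\frac{542020760}{136515823} - \frac{46390 \sqrt{33}}{136515823} \approx 3.9684$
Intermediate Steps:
$o{\left(R,q \right)} = R + q \left(-4 + q\right)$ ($o{\left(R,q \right)} = q \left(\left(-5 + q\right) + 1\right) + R = q \left(-4 + q\right) + R = R + q \left(-4 + q\right)$)
$\frac{36768 + o{\left(-175,-97 \right)}}{\left(0 \cdot 79 + \sqrt{30 + 3}\right) + 11684} = \frac{36768 - \left(-213 - 9409\right)}{\left(0 \cdot 79 + \sqrt{30 + 3}\right) + 11684} = \frac{36768 + \left(-175 + 9409 + 388\right)}{\left(0 + \sqrt{33}\right) + 11684} = \frac{36768 + 9622}{\sqrt{33} + 11684} = \frac{46390}{11684 + \sqrt{33}}$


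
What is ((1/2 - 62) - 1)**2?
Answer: 15625/4 ≈ 3906.3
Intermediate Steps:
((1/2 - 62) - 1)**2 = (-123/2 - 1)**2 = (-125/2)**2 = 15625/4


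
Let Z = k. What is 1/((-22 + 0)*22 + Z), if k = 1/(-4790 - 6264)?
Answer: -11054/5350137 ≈ -0.0020661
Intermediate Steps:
k = -1/11054 (k = 1/(-11054) = -1/11054 ≈ -9.0465e-5)
Z = -1/11054 ≈ -9.0465e-5
1/((-22 + 0)*22 + Z) = 1/((-22 + 0)*22 - 1/11054) = 1/(-22*22 - 1/11054) = 1/(-484 - 1/11054) = 1/(-5350137/11054) = -11054/5350137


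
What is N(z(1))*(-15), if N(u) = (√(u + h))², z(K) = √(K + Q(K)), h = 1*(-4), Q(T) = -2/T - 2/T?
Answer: 60 - 15*I*√3 ≈ 60.0 - 25.981*I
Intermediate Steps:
Q(T) = -4/T
h = -4
z(K) = √(K - 4/K)
N(u) = -4 + u (N(u) = (√(u - 4))² = (√(-4 + u))² = -4 + u)
N(z(1))*(-15) = (-4 + √(1 - 4/1))*(-15) = (-4 + √(1 - 4*1))*(-15) = (-4 + √(1 - 4))*(-15) = (-4 + √(-3))*(-15) = (-4 + I*√3)*(-15) = 60 - 15*I*√3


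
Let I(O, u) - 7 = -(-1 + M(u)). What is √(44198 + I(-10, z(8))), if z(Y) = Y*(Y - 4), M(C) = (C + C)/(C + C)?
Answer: √44205 ≈ 210.25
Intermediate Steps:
M(C) = 1 (M(C) = (2*C)/((2*C)) = (2*C)*(1/(2*C)) = 1)
z(Y) = Y*(-4 + Y)
I(O, u) = 7 (I(O, u) = 7 - (-1 + 1) = 7 - 1*0 = 7 + 0 = 7)
√(44198 + I(-10, z(8))) = √(44198 + 7) = √44205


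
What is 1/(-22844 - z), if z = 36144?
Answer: -1/58988 ≈ -1.6953e-5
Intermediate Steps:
1/(-22844 - z) = 1/(-22844 - 1*36144) = 1/(-22844 - 36144) = 1/(-58988) = -1/58988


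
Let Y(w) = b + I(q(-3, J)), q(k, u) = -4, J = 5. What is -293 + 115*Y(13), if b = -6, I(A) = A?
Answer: -1443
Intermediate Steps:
Y(w) = -10 (Y(w) = -6 - 4 = -10)
-293 + 115*Y(13) = -293 + 115*(-10) = -293 - 1150 = -1443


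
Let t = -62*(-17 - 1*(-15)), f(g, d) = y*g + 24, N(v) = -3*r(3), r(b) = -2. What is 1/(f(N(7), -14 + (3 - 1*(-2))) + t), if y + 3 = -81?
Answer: -1/356 ≈ -0.0028090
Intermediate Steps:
y = -84 (y = -3 - 81 = -84)
N(v) = 6 (N(v) = -3*(-2) = 6)
f(g, d) = 24 - 84*g (f(g, d) = -84*g + 24 = 24 - 84*g)
t = 124 (t = -62*(-17 + 15) = -62*(-2) = 124)
1/(f(N(7), -14 + (3 - 1*(-2))) + t) = 1/((24 - 84*6) + 124) = 1/((24 - 504) + 124) = 1/(-480 + 124) = 1/(-356) = -1/356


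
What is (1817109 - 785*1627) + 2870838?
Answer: 3410752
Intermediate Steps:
(1817109 - 785*1627) + 2870838 = (1817109 - 1277195) + 2870838 = 539914 + 2870838 = 3410752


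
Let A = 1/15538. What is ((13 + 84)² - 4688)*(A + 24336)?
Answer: 1785164802449/15538 ≈ 1.1489e+8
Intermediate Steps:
A = 1/15538 ≈ 6.4358e-5
((13 + 84)² - 4688)*(A + 24336) = ((13 + 84)² - 4688)*(1/15538 + 24336) = (97² - 4688)*(378132769/15538) = (9409 - 4688)*(378132769/15538) = 4721*(378132769/15538) = 1785164802449/15538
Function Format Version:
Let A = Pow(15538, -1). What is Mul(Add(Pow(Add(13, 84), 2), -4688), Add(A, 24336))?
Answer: Rational(1785164802449, 15538) ≈ 1.1489e+8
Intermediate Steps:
A = Rational(1, 15538) ≈ 6.4358e-5
Mul(Add(Pow(Add(13, 84), 2), -4688), Add(A, 24336)) = Mul(Add(Pow(Add(13, 84), 2), -4688), Add(Rational(1, 15538), 24336)) = Mul(Add(Pow(97, 2), -4688), Rational(378132769, 15538)) = Mul(Add(9409, -4688), Rational(378132769, 15538)) = Mul(4721, Rational(378132769, 15538)) = Rational(1785164802449, 15538)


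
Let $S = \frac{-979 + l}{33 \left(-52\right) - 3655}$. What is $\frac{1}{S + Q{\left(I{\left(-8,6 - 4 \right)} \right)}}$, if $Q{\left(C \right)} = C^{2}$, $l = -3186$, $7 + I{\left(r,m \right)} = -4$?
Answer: $\frac{5371}{654056} \approx 0.0082118$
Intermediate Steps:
$I{\left(r,m \right)} = -11$ ($I{\left(r,m \right)} = -7 - 4 = -11$)
$S = \frac{4165}{5371}$ ($S = \frac{-979 - 3186}{33 \left(-52\right) - 3655} = - \frac{4165}{-1716 - 3655} = - \frac{4165}{-5371} = \left(-4165\right) \left(- \frac{1}{5371}\right) = \frac{4165}{5371} \approx 0.77546$)
$\frac{1}{S + Q{\left(I{\left(-8,6 - 4 \right)} \right)}} = \frac{1}{\frac{4165}{5371} + \left(-11\right)^{2}} = \frac{1}{\frac{4165}{5371} + 121} = \frac{1}{\frac{654056}{5371}} = \frac{5371}{654056}$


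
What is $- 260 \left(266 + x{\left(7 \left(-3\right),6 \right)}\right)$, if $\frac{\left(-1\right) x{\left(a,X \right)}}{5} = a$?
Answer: $-96460$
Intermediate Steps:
$x{\left(a,X \right)} = - 5 a$
$- 260 \left(266 + x{\left(7 \left(-3\right),6 \right)}\right) = - 260 \left(266 - 5 \cdot 7 \left(-3\right)\right) = - 260 \left(266 - -105\right) = - 260 \left(266 + 105\right) = \left(-260\right) 371 = -96460$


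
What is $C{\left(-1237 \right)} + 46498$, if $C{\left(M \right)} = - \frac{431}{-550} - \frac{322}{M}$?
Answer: $\frac{31635624547}{680350} \approx 46499.0$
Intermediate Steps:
$C{\left(M \right)} = \frac{431}{550} - \frac{322}{M}$ ($C{\left(M \right)} = \left(-431\right) \left(- \frac{1}{550}\right) - \frac{322}{M} = \frac{431}{550} - \frac{322}{M}$)
$C{\left(-1237 \right)} + 46498 = \left(\frac{431}{550} - \frac{322}{-1237}\right) + 46498 = \left(\frac{431}{550} - - \frac{322}{1237}\right) + 46498 = \left(\frac{431}{550} + \frac{322}{1237}\right) + 46498 = \frac{710247}{680350} + 46498 = \frac{31635624547}{680350}$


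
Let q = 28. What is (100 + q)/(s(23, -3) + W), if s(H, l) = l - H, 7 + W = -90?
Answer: -128/123 ≈ -1.0406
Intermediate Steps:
W = -97 (W = -7 - 90 = -97)
(100 + q)/(s(23, -3) + W) = (100 + 28)/((-3 - 1*23) - 97) = 128/((-3 - 23) - 97) = 128/(-26 - 97) = 128/(-123) = 128*(-1/123) = -128/123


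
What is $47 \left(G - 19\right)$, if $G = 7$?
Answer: $-564$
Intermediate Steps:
$47 \left(G - 19\right) = 47 \left(7 - 19\right) = 47 \left(-12\right) = -564$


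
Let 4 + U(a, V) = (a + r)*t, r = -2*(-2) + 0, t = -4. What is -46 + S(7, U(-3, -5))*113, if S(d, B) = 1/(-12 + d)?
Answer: -343/5 ≈ -68.600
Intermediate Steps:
r = 4 (r = 4 + 0 = 4)
U(a, V) = -20 - 4*a (U(a, V) = -4 + (a + 4)*(-4) = -4 + (4 + a)*(-4) = -4 + (-16 - 4*a) = -20 - 4*a)
-46 + S(7, U(-3, -5))*113 = -46 + 113/(-12 + 7) = -46 + 113/(-5) = -46 - ⅕*113 = -46 - 113/5 = -343/5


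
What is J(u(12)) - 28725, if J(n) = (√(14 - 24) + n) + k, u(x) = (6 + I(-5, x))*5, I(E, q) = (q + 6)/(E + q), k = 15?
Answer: -200670/7 + I*√10 ≈ -28667.0 + 3.1623*I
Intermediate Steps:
I(E, q) = (6 + q)/(E + q)
u(x) = 30 + 5*(6 + x)/(-5 + x) (u(x) = (6 + (6 + x)/(-5 + x))*5 = 30 + 5*(6 + x)/(-5 + x))
J(n) = 15 + n + I*√10 (J(n) = (√(14 - 24) + n) + 15 = (√(-10) + n) + 15 = (I*√10 + n) + 15 = (n + I*√10) + 15 = 15 + n + I*√10)
J(u(12)) - 28725 = (15 + 5*(-24 + 7*12)/(-5 + 12) + I*√10) - 28725 = (15 + 5*(-24 + 84)/7 + I*√10) - 28725 = (15 + 5*(⅐)*60 + I*√10) - 28725 = (15 + 300/7 + I*√10) - 28725 = (405/7 + I*√10) - 28725 = -200670/7 + I*√10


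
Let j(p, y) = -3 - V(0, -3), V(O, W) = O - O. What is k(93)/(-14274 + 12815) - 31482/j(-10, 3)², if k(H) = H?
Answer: -5103675/1459 ≈ -3498.1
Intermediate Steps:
V(O, W) = 0
j(p, y) = -3 (j(p, y) = -3 - 1*0 = -3 + 0 = -3)
k(93)/(-14274 + 12815) - 31482/j(-10, 3)² = 93/(-14274 + 12815) - 31482/((-3)²) = 93/(-1459) - 31482/9 = 93*(-1/1459) - 31482*⅑ = -93/1459 - 3498 = -5103675/1459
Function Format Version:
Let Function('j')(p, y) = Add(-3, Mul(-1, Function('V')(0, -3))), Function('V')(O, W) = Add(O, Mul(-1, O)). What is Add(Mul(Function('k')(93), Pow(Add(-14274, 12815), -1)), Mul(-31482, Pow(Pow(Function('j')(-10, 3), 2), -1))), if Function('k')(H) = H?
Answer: Rational(-5103675, 1459) ≈ -3498.1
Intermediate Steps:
Function('V')(O, W) = 0
Function('j')(p, y) = -3 (Function('j')(p, y) = Add(-3, Mul(-1, 0)) = Add(-3, 0) = -3)
Add(Mul(Function('k')(93), Pow(Add(-14274, 12815), -1)), Mul(-31482, Pow(Pow(Function('j')(-10, 3), 2), -1))) = Add(Mul(93, Pow(Add(-14274, 12815), -1)), Mul(-31482, Pow(Pow(-3, 2), -1))) = Add(Mul(93, Pow(-1459, -1)), Mul(-31482, Pow(9, -1))) = Add(Mul(93, Rational(-1, 1459)), Mul(-31482, Rational(1, 9))) = Add(Rational(-93, 1459), -3498) = Rational(-5103675, 1459)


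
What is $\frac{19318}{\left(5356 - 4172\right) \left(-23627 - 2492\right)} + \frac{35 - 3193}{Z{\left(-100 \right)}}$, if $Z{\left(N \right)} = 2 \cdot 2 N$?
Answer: $\frac{3051659199}{386561200} \approx 7.8944$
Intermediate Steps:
$Z{\left(N \right)} = 4 N$
$\frac{19318}{\left(5356 - 4172\right) \left(-23627 - 2492\right)} + \frac{35 - 3193}{Z{\left(-100 \right)}} = \frac{19318}{\left(5356 - 4172\right) \left(-23627 - 2492\right)} + \frac{35 - 3193}{4 \left(-100\right)} = \frac{19318}{1184 \left(-26119\right)} + \frac{35 - 3193}{-400} = \frac{19318}{-30924896} - - \frac{1579}{200} = 19318 \left(- \frac{1}{30924896}\right) + \frac{1579}{200} = - \frac{9659}{15462448} + \frac{1579}{200} = \frac{3051659199}{386561200}$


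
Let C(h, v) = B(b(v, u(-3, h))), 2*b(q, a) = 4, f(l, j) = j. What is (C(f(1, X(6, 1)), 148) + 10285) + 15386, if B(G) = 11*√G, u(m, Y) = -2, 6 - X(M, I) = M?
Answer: 25671 + 11*√2 ≈ 25687.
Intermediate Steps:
X(M, I) = 6 - M
b(q, a) = 2 (b(q, a) = (½)*4 = 2)
C(h, v) = 11*√2
(C(f(1, X(6, 1)), 148) + 10285) + 15386 = (11*√2 + 10285) + 15386 = (10285 + 11*√2) + 15386 = 25671 + 11*√2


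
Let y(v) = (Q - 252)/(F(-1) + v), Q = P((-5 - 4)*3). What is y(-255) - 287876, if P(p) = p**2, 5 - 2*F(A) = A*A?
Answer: -72833105/253 ≈ -2.8788e+5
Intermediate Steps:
F(A) = 5/2 - A**2/2 (F(A) = 5/2 - A*A/2 = 5/2 - A**2/2)
Q = 729 (Q = ((-5 - 4)*3)**2 = (-9*3)**2 = (-27)**2 = 729)
y(v) = 477/(2 + v) (y(v) = (729 - 252)/((5/2 - 1/2*(-1)**2) + v) = 477/((5/2 - 1/2*1) + v) = 477/((5/2 - 1/2) + v) = 477/(2 + v))
y(-255) - 287876 = 477/(2 - 255) - 287876 = 477/(-253) - 287876 = 477*(-1/253) - 287876 = -477/253 - 287876 = -72833105/253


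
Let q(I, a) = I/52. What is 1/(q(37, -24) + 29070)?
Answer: 52/1511677 ≈ 3.4399e-5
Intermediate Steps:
q(I, a) = I/52 (q(I, a) = I*(1/52) = I/52)
1/(q(37, -24) + 29070) = 1/((1/52)*37 + 29070) = 1/(37/52 + 29070) = 1/(1511677/52) = 52/1511677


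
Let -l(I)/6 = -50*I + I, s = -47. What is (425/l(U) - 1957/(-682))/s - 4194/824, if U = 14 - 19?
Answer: -4993757957/970659228 ≈ -5.1447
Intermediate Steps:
U = -5
l(I) = 294*I (l(I) = -6*(-50*I + I) = -(-294)*I = 294*I)
(425/l(U) - 1957/(-682))/s - 4194/824 = (425/((294*(-5))) - 1957/(-682))/(-47) - 4194/824 = (425/(-1470) - 1957*(-1/682))*(-1/47) - 4194*1/824 = (425*(-1/1470) + 1957/682)*(-1/47) - 2097/412 = (-85/294 + 1957/682)*(-1/47) - 2097/412 = (129347/50127)*(-1/47) - 2097/412 = -129347/2355969 - 2097/412 = -4993757957/970659228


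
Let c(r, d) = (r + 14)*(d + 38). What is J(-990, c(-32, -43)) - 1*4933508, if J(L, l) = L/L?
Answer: -4933507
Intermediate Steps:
c(r, d) = (14 + r)*(38 + d)
J(L, l) = 1
J(-990, c(-32, -43)) - 1*4933508 = 1 - 1*4933508 = 1 - 4933508 = -4933507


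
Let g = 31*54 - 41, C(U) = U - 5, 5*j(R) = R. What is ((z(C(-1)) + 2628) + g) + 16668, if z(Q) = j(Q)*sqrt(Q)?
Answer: 20929 - 6*I*sqrt(6)/5 ≈ 20929.0 - 2.9394*I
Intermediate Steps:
j(R) = R/5
C(U) = -5 + U
g = 1633 (g = 1674 - 41 = 1633)
z(Q) = Q**(3/2)/5 (z(Q) = (Q/5)*sqrt(Q) = Q**(3/2)/5)
((z(C(-1)) + 2628) + g) + 16668 = (((-5 - 1)**(3/2)/5 + 2628) + 1633) + 16668 = (((-6)**(3/2)/5 + 2628) + 1633) + 16668 = (((-6*I*sqrt(6))/5 + 2628) + 1633) + 16668 = ((-6*I*sqrt(6)/5 + 2628) + 1633) + 16668 = ((2628 - 6*I*sqrt(6)/5) + 1633) + 16668 = (4261 - 6*I*sqrt(6)/5) + 16668 = 20929 - 6*I*sqrt(6)/5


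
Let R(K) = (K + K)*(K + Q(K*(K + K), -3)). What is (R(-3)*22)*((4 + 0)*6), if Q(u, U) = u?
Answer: -47520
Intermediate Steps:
R(K) = 2*K*(K + 2*K**2) (R(K) = (K + K)*(K + K*(K + K)) = (2*K)*(K + K*(2*K)) = (2*K)*(K + 2*K**2) = 2*K*(K + 2*K**2))
(R(-3)*22)*((4 + 0)*6) = (((-3)**2*(2 + 4*(-3)))*22)*((4 + 0)*6) = ((9*(2 - 12))*22)*(4*6) = ((9*(-10))*22)*24 = -90*22*24 = -1980*24 = -47520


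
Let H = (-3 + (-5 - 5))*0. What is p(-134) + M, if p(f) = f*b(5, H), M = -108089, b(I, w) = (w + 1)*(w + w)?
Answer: -108089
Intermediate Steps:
H = 0 (H = (-3 - 10)*0 = -13*0 = 0)
b(I, w) = 2*w*(1 + w) (b(I, w) = (1 + w)*(2*w) = 2*w*(1 + w))
p(f) = 0 (p(f) = f*(2*0*(1 + 0)) = f*(2*0*1) = f*0 = 0)
p(-134) + M = 0 - 108089 = -108089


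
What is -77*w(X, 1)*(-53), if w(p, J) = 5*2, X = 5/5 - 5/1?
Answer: 40810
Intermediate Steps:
X = -4 (X = 5*(⅕) - 5*1 = 1 - 5 = -4)
w(p, J) = 10
-77*w(X, 1)*(-53) = -77*10*(-53) = -770*(-53) = 40810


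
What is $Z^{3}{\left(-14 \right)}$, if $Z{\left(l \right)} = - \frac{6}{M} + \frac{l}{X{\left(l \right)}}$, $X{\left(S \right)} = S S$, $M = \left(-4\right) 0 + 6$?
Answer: $- \frac{3375}{2744} \approx -1.23$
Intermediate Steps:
$M = 6$ ($M = 0 + 6 = 6$)
$X{\left(S \right)} = S^{2}$
$Z{\left(l \right)} = -1 + \frac{1}{l}$ ($Z{\left(l \right)} = - \frac{6}{6} + \frac{l}{l^{2}} = \left(-6\right) \frac{1}{6} + \frac{l}{l^{2}} = -1 + \frac{1}{l}$)
$Z^{3}{\left(-14 \right)} = \left(\frac{1 - -14}{-14}\right)^{3} = \left(- \frac{1 + 14}{14}\right)^{3} = \left(\left(- \frac{1}{14}\right) 15\right)^{3} = \left(- \frac{15}{14}\right)^{3} = - \frac{3375}{2744}$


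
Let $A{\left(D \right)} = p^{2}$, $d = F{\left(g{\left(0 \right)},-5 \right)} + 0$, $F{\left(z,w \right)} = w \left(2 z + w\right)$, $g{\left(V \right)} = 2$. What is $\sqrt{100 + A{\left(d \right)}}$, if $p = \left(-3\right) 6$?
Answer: $2 \sqrt{106} \approx 20.591$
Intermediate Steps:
$p = -18$
$F{\left(z,w \right)} = w \left(w + 2 z\right)$
$d = 5$ ($d = - 5 \left(-5 + 2 \cdot 2\right) + 0 = - 5 \left(-5 + 4\right) + 0 = \left(-5\right) \left(-1\right) + 0 = 5 + 0 = 5$)
$A{\left(D \right)} = 324$ ($A{\left(D \right)} = \left(-18\right)^{2} = 324$)
$\sqrt{100 + A{\left(d \right)}} = \sqrt{100 + 324} = \sqrt{424} = 2 \sqrt{106}$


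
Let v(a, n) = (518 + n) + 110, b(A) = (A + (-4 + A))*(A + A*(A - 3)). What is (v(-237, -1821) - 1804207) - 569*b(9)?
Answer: -2307258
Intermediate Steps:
b(A) = (-4 + 2*A)*(A + A*(-3 + A))
v(a, n) = 628 + n
(v(-237, -1821) - 1804207) - 569*b(9) = ((628 - 1821) - 1804207) - 1138*9*(4 + 9**2 - 4*9) = (-1193 - 1804207) - 1138*9*(4 + 81 - 36) = -1805400 - 1138*9*49 = -1805400 - 569*882 = -1805400 - 501858 = -2307258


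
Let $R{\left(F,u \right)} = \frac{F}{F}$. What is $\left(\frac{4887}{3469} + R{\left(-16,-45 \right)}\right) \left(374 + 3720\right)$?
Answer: $\frac{34209464}{3469} \approx 9861.5$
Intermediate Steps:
$R{\left(F,u \right)} = 1$
$\left(\frac{4887}{3469} + R{\left(-16,-45 \right)}\right) \left(374 + 3720\right) = \left(\frac{4887}{3469} + 1\right) \left(374 + 3720\right) = \left(4887 \cdot \frac{1}{3469} + 1\right) 4094 = \left(\frac{4887}{3469} + 1\right) 4094 = \frac{8356}{3469} \cdot 4094 = \frac{34209464}{3469}$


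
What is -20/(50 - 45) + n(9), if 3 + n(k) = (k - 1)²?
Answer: 57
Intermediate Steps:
n(k) = -3 + (-1 + k)² (n(k) = -3 + (k - 1)² = -3 + (-1 + k)²)
-20/(50 - 45) + n(9) = -20/(50 - 45) + (-3 + (-1 + 9)²) = -20/5 + (-3 + 8²) = -20*⅕ + (-3 + 64) = -4 + 61 = 57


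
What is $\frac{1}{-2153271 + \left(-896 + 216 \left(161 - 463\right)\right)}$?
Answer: $- \frac{1}{2219399} \approx -4.5057 \cdot 10^{-7}$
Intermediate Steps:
$\frac{1}{-2153271 + \left(-896 + 216 \left(161 - 463\right)\right)} = \frac{1}{-2153271 + \left(-896 + 216 \left(-302\right)\right)} = \frac{1}{-2153271 - 66128} = \frac{1}{-2219399} = - \frac{1}{2219399}$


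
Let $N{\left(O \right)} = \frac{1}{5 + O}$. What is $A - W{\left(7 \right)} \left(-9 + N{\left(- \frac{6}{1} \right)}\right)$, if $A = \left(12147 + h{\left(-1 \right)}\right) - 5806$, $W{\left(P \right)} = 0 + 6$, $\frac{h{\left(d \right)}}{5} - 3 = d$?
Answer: $6411$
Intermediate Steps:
$h{\left(d \right)} = 15 + 5 d$
$W{\left(P \right)} = 6$
$A = 6351$ ($A = \left(12147 + \left(15 + 5 \left(-1\right)\right)\right) - 5806 = \left(12147 + \left(15 - 5\right)\right) - 5806 = \left(12147 + 10\right) - 5806 = 12157 - 5806 = 6351$)
$A - W{\left(7 \right)} \left(-9 + N{\left(- \frac{6}{1} \right)}\right) = 6351 - 6 \left(-9 + \frac{1}{5 - \frac{6}{1}}\right) = 6351 - 6 \left(-9 + \frac{1}{5 - 6}\right) = 6351 - 6 \left(-9 + \frac{1}{-1}\right) = 6351 - 6 \left(-9 - 1\right) = 6351 - 6 \left(-10\right) = 6351 - -60 = 6351 + 60 = 6411$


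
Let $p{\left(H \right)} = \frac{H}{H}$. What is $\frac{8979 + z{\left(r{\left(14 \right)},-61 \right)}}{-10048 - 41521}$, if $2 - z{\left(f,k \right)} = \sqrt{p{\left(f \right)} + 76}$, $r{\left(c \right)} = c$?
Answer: $- \frac{1283}{7367} + \frac{\sqrt{77}}{51569} \approx -0.17398$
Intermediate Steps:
$p{\left(H \right)} = 1$
$z{\left(f,k \right)} = 2 - \sqrt{77}$ ($z{\left(f,k \right)} = 2 - \sqrt{1 + 76} = 2 - \sqrt{77}$)
$\frac{8979 + z{\left(r{\left(14 \right)},-61 \right)}}{-10048 - 41521} = \frac{8979 + \left(2 - \sqrt{77}\right)}{-10048 - 41521} = \frac{8981 - \sqrt{77}}{-51569} = \left(8981 - \sqrt{77}\right) \left(- \frac{1}{51569}\right) = - \frac{1283}{7367} + \frac{\sqrt{77}}{51569}$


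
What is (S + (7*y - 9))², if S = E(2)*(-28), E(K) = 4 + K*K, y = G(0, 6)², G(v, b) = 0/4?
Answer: 54289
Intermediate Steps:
G(v, b) = 0 (G(v, b) = 0*(¼) = 0)
y = 0 (y = 0² = 0)
E(K) = 4 + K²
S = -224 (S = (4 + 2²)*(-28) = (4 + 4)*(-28) = 8*(-28) = -224)
(S + (7*y - 9))² = (-224 + (7*0 - 9))² = (-224 + (0 - 9))² = (-224 - 9)² = (-233)² = 54289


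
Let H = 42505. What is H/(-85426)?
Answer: -42505/85426 ≈ -0.49757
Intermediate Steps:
H/(-85426) = 42505/(-85426) = 42505*(-1/85426) = -42505/85426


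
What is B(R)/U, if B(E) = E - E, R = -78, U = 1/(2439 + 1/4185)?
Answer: 0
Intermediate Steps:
U = 4185/10207216 (U = 1/(2439 + 1/4185) = 1/(10207216/4185) = 4185/10207216 ≈ 0.00041000)
B(E) = 0
B(R)/U = 0/(4185/10207216) = 0*(10207216/4185) = 0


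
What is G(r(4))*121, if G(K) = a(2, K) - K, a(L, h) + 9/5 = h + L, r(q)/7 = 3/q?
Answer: 121/5 ≈ 24.200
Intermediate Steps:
r(q) = 21/q (r(q) = 7*(3/q) = 21/q)
a(L, h) = -9/5 + L + h (a(L, h) = -9/5 + (h + L) = -9/5 + (L + h) = -9/5 + L + h)
G(K) = ⅕ (G(K) = (-9/5 + 2 + K) - K = (⅕ + K) - K = ⅕)
G(r(4))*121 = (⅕)*121 = 121/5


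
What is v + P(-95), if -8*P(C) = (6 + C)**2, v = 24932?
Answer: 191535/8 ≈ 23942.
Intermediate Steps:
P(C) = -(6 + C)**2/8
v + P(-95) = 24932 - (6 - 95)**2/8 = 24932 - 1/8*(-89)**2 = 24932 - 1/8*7921 = 24932 - 7921/8 = 191535/8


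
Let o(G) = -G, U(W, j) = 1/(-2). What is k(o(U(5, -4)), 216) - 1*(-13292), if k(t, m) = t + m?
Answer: 27017/2 ≈ 13509.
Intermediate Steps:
U(W, j) = -½
k(t, m) = m + t
k(o(U(5, -4)), 216) - 1*(-13292) = (216 - 1*(-½)) - 1*(-13292) = (216 + ½) + 13292 = 433/2 + 13292 = 27017/2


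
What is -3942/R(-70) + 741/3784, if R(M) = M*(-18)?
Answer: -388413/132440 ≈ -2.9327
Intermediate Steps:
R(M) = -18*M
-3942/R(-70) + 741/3784 = -3942/((-18*(-70))) + 741/3784 = -3942/1260 + 741*(1/3784) = -3942*1/1260 + 741/3784 = -219/70 + 741/3784 = -388413/132440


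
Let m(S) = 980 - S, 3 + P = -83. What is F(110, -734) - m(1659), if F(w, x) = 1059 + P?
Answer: 1652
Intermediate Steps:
P = -86 (P = -3 - 83 = -86)
F(w, x) = 973 (F(w, x) = 1059 - 86 = 973)
F(110, -734) - m(1659) = 973 - (980 - 1*1659) = 973 - (980 - 1659) = 973 - 1*(-679) = 973 + 679 = 1652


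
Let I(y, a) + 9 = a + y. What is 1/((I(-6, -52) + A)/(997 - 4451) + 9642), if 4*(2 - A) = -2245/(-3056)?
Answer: 42221696/407102389637 ≈ 0.00010371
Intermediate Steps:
I(y, a) = -9 + a + y (I(y, a) = -9 + (a + y) = -9 + a + y)
A = 22203/12224 (A = 2 - (-2245)/(4*(-3056)) = 2 - (-2245)*(-1)/(4*3056) = 2 - ¼*2245/3056 = 2 - 2245/12224 = 22203/12224 ≈ 1.8163)
1/((I(-6, -52) + A)/(997 - 4451) + 9642) = 1/(((-9 - 52 - 6) + 22203/12224)/(997 - 4451) + 9642) = 1/((-67 + 22203/12224)/(-3454) + 9642) = 1/(-796805/12224*(-1/3454) + 9642) = 1/(796805/42221696 + 9642) = 1/(407102389637/42221696) = 42221696/407102389637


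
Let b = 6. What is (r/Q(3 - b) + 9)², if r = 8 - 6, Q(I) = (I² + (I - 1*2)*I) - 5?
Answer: 29929/361 ≈ 82.906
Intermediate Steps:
Q(I) = -5 + I² + I*(-2 + I) (Q(I) = (I² + (I - 2)*I) - 5 = (I² + (-2 + I)*I) - 5 = (I² + I*(-2 + I)) - 5 = -5 + I² + I*(-2 + I))
r = 2
(r/Q(3 - b) + 9)² = (2/(-5 - 2*(3 - 1*6) + 2*(3 - 1*6)²) + 9)² = (2/(-5 - 2*(3 - 6) + 2*(3 - 6)²) + 9)² = (2/(-5 - 2*(-3) + 2*(-3)²) + 9)² = (2/(-5 + 6 + 2*9) + 9)² = (2/(-5 + 6 + 18) + 9)² = (2/19 + 9)² = (173/19)² = 29929/361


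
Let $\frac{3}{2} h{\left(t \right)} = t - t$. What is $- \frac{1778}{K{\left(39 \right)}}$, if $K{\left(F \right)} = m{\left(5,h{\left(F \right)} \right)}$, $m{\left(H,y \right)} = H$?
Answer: $- \frac{1778}{5} \approx -355.6$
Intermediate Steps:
$h{\left(t \right)} = 0$ ($h{\left(t \right)} = \frac{2 \left(t - t\right)}{3} = \frac{2}{3} \cdot 0 = 0$)
$K{\left(F \right)} = 5$
$- \frac{1778}{K{\left(39 \right)}} = - \frac{1778}{5}$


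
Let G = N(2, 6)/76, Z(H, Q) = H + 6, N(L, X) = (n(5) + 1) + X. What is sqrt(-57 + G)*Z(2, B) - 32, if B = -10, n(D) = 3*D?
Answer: -32 + 4*I*sqrt(81890)/19 ≈ -32.0 + 60.245*I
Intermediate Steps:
N(L, X) = 16 + X (N(L, X) = (3*5 + 1) + X = (15 + 1) + X = 16 + X)
Z(H, Q) = 6 + H
G = 11/38 (G = (16 + 6)/76 = 22*(1/76) = 11/38 ≈ 0.28947)
sqrt(-57 + G)*Z(2, B) - 32 = sqrt(-57 + 11/38)*(6 + 2) - 32 = sqrt(-2155/38)*8 - 32 = (I*sqrt(81890)/38)*8 - 32 = 4*I*sqrt(81890)/19 - 32 = -32 + 4*I*sqrt(81890)/19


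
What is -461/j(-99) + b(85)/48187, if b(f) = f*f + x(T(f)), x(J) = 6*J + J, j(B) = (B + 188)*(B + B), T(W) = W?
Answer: 160018247/849151314 ≈ 0.18844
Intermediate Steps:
j(B) = 2*B*(188 + B) (j(B) = (188 + B)*(2*B) = 2*B*(188 + B))
x(J) = 7*J
b(f) = f² + 7*f (b(f) = f*f + 7*f = f² + 7*f)
-461/j(-99) + b(85)/48187 = -461*(-1/(198*(188 - 99))) + (85*(7 + 85))/48187 = -461/(2*(-99)*89) + (85*92)*(1/48187) = -461/(-17622) + 7820*(1/48187) = -461*(-1/17622) + 7820/48187 = 461/17622 + 7820/48187 = 160018247/849151314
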